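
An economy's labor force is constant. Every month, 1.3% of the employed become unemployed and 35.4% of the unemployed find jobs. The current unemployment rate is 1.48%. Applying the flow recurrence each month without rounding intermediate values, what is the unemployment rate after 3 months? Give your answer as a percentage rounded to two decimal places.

With a fixed labor force, u_{t+1} = u_t + s·(1−u_t) − f·u_t = u_t·(1−s−f) + s.
Here 1−s−f = 0.633 and s = 0.013.
u_1 = 0.014800 × 0.633 + 0.013 = 0.022368.
u_2 = 0.022368 × 0.633 + 0.013 = 0.027159.
u_3 = 0.027159 × 0.633 + 0.013 = 0.030192.

Unemployment rate after three months ≈ 3.02%.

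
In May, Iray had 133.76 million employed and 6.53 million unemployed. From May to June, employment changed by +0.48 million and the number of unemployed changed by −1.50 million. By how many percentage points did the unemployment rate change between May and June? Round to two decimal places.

May: labor force = 133.76 + 6.53 = 140.29; u = 6.53/140.29 = 4.65%.
June: labor force = 134.24 + 5.03 = 139.27; u = 5.03/139.27 = 3.61%.
Change = 3.61% − 4.65% = −1.04 pp.

The unemployment rate changed by −1.04 percentage points.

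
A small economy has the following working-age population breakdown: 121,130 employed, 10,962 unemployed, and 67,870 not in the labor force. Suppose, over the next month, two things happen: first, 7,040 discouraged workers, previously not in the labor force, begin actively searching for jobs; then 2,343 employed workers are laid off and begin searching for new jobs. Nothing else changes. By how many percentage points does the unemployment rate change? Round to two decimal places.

Initially, labor force = 121,130 + 10,962 = 132,092, so u = 10,962/132,092 = 8.30%.
After the first change, unemployed and labor force both rise by 7,040 → E = 121,130, U = 18,002, labor force = 139,132.
After the second change, employed falls and unemployed rises by 2,343; labor force unchanged → E = 118,787, U = 20,345, labor force = 139,132.
New unemployment rate = 20,345 / 139,132 = 14.62%.
Change = 14.62% − 8.30% = +6.32 percentage points.

The unemployment rate changes by +6.32 percentage points.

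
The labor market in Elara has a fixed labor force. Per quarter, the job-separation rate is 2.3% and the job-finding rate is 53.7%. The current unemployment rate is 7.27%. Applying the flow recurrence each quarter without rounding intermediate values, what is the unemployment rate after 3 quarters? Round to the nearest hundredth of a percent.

With a fixed labor force, u_{t+1} = u_t + s·(1−u_t) − f·u_t = u_t·(1−s−f) + s.
Here 1−s−f = 0.440 and s = 0.023.
u_1 = 0.072700 × 0.440 + 0.023 = 0.054988.
u_2 = 0.054988 × 0.440 + 0.023 = 0.047195.
u_3 = 0.047195 × 0.440 + 0.023 = 0.043766.

Unemployment rate after three quarters ≈ 4.38%.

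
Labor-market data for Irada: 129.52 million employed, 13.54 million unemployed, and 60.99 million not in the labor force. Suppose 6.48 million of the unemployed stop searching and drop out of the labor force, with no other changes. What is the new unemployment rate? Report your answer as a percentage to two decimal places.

Initially, labor force = 129.52 + 13.54 = 143.06 million, so u = 13.54/143.06 = 9.46%.
After the change, unemployed and labor force both fall by 6.48 → E = 129.52, U = 7.06, labor force = 136.58 million.
New unemployment rate = 7.06 / 136.58 = 5.17%.

New unemployment rate ≈ 5.17%.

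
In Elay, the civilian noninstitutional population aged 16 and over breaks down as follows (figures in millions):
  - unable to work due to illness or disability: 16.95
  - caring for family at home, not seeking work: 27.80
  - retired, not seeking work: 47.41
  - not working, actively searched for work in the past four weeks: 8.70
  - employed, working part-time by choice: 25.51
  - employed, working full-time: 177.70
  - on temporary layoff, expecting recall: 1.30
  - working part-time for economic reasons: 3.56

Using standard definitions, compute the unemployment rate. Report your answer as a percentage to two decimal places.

Employed = 25.51 + 177.70 + 3.56 = 206.77 million (anyone who worked, including part-time for economic reasons, counts as employed).
Unemployed = 8.70 + 1.30 = 10.00 million (jobless and actively searching, or on temporary layoff).
Labor force = 206.77 + 10.00 = 216.77 million.
Unemployment rate = 10.00 / 216.77 = 4.61%.

Unemployment rate ≈ 4.61%.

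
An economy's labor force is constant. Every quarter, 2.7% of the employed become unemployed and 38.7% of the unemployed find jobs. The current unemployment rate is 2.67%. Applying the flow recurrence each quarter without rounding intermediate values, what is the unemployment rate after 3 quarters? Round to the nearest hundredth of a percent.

Unemployment rate after three quarters ≈ 5.75%.

With a fixed labor force, u_{t+1} = u_t + s·(1−u_t) − f·u_t = u_t·(1−s−f) + s.
Here 1−s−f = 0.586 and s = 0.027.
u_1 = 0.026700 × 0.586 + 0.027 = 0.042646.
u_2 = 0.042646 × 0.586 + 0.027 = 0.051991.
u_3 = 0.051991 × 0.586 + 0.027 = 0.057467.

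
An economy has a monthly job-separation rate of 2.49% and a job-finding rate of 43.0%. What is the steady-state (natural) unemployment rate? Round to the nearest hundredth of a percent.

At steady state the flows balance: s·E = f·U, so U/(E+U) = s/(s+f).
u* = 2.49 / (2.49 + 43.0) = 2.49 / 45.49 = 5.47%.

Steady-state unemployment rate ≈ 5.47%.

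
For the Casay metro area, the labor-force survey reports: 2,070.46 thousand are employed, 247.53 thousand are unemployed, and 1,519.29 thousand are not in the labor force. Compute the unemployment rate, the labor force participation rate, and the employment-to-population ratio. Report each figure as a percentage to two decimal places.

Labor force = employed + unemployed = 2,070.46 + 247.53 = 2,317.99 thousand.
Working-age population = 2,317.99 + 1,519.29 = 3,837.28 thousand.
Unemployment rate = 247.53 / 2,317.99 = 10.68%.
Labor force participation rate = 2,317.99 / 3,837.28 = 60.41%.
Employment-population ratio = 2,070.46 / 3,837.28 = 53.96%.

Unemployment rate ≈ 10.68%; labor force participation rate ≈ 60.41%; employment-population ratio ≈ 53.96%.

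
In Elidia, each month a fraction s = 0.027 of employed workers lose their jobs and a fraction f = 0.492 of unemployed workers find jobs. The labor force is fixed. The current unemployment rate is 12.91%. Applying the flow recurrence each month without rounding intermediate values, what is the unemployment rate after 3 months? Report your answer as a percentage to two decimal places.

Unemployment rate after three months ≈ 6.06%.

With a fixed labor force, u_{t+1} = u_t + s·(1−u_t) − f·u_t = u_t·(1−s−f) + s.
Here 1−s−f = 0.481 and s = 0.027.
u_1 = 0.129100 × 0.481 + 0.027 = 0.089097.
u_2 = 0.089097 × 0.481 + 0.027 = 0.069856.
u_3 = 0.069856 × 0.481 + 0.027 = 0.060601.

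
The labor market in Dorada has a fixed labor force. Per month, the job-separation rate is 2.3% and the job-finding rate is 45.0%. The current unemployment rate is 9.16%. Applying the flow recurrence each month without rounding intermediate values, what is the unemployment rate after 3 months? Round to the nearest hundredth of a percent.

With a fixed labor force, u_{t+1} = u_t + s·(1−u_t) − f·u_t = u_t·(1−s−f) + s.
Here 1−s−f = 0.527 and s = 0.023.
u_1 = 0.091600 × 0.527 + 0.023 = 0.071273.
u_2 = 0.071273 × 0.527 + 0.023 = 0.060561.
u_3 = 0.060561 × 0.527 + 0.023 = 0.054916.

Unemployment rate after three months ≈ 5.49%.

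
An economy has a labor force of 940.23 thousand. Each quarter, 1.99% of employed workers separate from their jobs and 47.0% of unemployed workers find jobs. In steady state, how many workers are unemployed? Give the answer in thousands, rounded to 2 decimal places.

Steady-state unemployment rate u* = s/(s+f) = 1.99/(1.99+47.0) = 0.040621.
Unemployed = u* × labor force = 0.040621 × 940.23 ≈ 38.19 thousand.

About 38.19 thousand are unemployed in steady state.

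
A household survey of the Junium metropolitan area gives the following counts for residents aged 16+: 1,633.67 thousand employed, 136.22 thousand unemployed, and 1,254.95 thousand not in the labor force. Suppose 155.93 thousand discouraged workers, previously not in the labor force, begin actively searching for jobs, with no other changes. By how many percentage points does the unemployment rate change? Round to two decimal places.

The unemployment rate changes by +7.47 percentage points.

Initially, labor force = 1,633.67 + 136.22 = 1,769.89 thousand, so u = 136.22/1,769.89 = 7.70%.
After the change, unemployed and labor force both rise by 155.93 → E = 1,633.67, U = 292.15, labor force = 1,925.82 thousand.
New unemployment rate = 292.15 / 1,925.82 = 15.17%.
Change = 15.17% − 7.70% = +7.47 percentage points.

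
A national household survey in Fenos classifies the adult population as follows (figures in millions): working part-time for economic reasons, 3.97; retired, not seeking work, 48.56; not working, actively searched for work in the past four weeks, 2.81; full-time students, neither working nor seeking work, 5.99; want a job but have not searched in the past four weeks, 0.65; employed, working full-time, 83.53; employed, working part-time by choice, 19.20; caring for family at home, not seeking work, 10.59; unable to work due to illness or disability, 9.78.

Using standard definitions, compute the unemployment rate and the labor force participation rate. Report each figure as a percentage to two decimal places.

Employed = 3.97 + 83.53 + 19.20 = 106.70 million (anyone who worked, including part-time for economic reasons, counts as employed).
Unemployed = 2.81 million.
Labor force = 106.70 + 2.81 = 109.51 million.
Not in labor force = 48.56 + 5.99 + 0.65 + 10.59 + 9.78 = 75.57 million (those not working and not actively searching are outside the labor force — including those who want a job but have given up searching).
Civilian working-age population = 109.51 + 75.57 = 185.08 million.
Unemployment rate = 2.81 / 109.51 = 2.57%.
Labor force participation rate = 109.51 / 185.08 = 59.17%.

Unemployment rate ≈ 2.57%; labor force participation rate ≈ 59.17%.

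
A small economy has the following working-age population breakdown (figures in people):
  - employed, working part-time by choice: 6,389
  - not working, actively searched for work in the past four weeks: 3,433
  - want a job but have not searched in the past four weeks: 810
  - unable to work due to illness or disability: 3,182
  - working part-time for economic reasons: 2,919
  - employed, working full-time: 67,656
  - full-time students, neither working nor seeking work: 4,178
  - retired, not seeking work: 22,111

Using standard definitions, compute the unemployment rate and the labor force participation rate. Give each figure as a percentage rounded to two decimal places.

Unemployment rate ≈ 4.27%; labor force participation rate ≈ 72.64%.

Employed = 6,389 + 2,919 + 67,656 = 76,964 (anyone who worked, including part-time for economic reasons, counts as employed).
Unemployed = 3,433.
Labor force = 76,964 + 3,433 = 80,397.
Not in labor force = 810 + 3,182 + 4,178 + 22,111 = 30,281 (those not working and not actively searching are outside the labor force — including those who want a job but have given up searching).
Civilian working-age population = 80,397 + 30,281 = 110,678.
Unemployment rate = 3,433 / 80,397 = 4.27%.
Labor force participation rate = 80,397 / 110,678 = 72.64%.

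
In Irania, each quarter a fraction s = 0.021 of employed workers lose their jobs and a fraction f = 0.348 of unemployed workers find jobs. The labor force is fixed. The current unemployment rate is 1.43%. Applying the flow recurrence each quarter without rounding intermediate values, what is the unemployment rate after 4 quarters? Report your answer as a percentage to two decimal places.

Unemployment rate after four quarters ≈ 5.02%.

With a fixed labor force, u_{t+1} = u_t + s·(1−u_t) − f·u_t = u_t·(1−s−f) + s.
Here 1−s−f = 0.631 and s = 0.021.
u_1 = 0.014300 × 0.631 + 0.021 = 0.030023.
u_2 = 0.030023 × 0.631 + 0.021 = 0.039945.
u_3 = 0.039945 × 0.631 + 0.021 = 0.046205.
u_4 = 0.046205 × 0.631 + 0.021 = 0.050155.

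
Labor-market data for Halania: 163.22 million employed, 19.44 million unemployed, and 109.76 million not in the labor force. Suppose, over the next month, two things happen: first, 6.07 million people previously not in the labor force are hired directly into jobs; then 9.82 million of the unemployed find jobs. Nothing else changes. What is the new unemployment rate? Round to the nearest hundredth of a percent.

Initially, labor force = 163.22 + 19.44 = 182.66 million, so u = 19.44/182.66 = 10.64%.
After the first change, employed and labor force both rise by 6.07; unemployed unchanged → E = 169.29, U = 19.44, labor force = 188.73 million.
After the second change, unemployed falls and employed rises by 9.82; labor force unchanged → E = 179.11, U = 9.62, labor force = 188.73 million.
New unemployment rate = 9.62 / 188.73 = 5.10%.

New unemployment rate ≈ 5.10%.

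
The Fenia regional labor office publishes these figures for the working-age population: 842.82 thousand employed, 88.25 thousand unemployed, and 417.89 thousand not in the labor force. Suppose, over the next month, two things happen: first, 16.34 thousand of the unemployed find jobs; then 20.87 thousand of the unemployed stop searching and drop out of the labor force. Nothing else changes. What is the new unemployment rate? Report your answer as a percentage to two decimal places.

New unemployment rate ≈ 5.61%.

Initially, labor force = 842.82 + 88.25 = 931.07 thousand, so u = 88.25/931.07 = 9.48%.
After the first change, unemployed falls and employed rises by 16.34; labor force unchanged → E = 859.16, U = 71.91, labor force = 931.07 thousand.
After the second change, unemployed and labor force both fall by 20.87 → E = 859.16, U = 51.04, labor force = 910.20 thousand.
New unemployment rate = 51.04 / 910.20 = 5.61%.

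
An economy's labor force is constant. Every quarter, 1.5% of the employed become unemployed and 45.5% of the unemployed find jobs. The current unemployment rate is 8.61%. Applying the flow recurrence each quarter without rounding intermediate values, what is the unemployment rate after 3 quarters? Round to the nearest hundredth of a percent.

With a fixed labor force, u_{t+1} = u_t + s·(1−u_t) − f·u_t = u_t·(1−s−f) + s.
Here 1−s−f = 0.530 and s = 0.015.
u_1 = 0.086100 × 0.530 + 0.015 = 0.060633.
u_2 = 0.060633 × 0.530 + 0.015 = 0.047135.
u_3 = 0.047135 × 0.530 + 0.015 = 0.039982.

Unemployment rate after three quarters ≈ 4.00%.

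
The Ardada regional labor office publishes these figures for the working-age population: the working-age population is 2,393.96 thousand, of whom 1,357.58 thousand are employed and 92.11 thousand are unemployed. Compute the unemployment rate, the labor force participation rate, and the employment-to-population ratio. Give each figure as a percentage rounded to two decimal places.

Unemployment rate ≈ 6.35%; labor force participation rate ≈ 60.56%; employment-population ratio ≈ 56.71%.

Labor force = employed + unemployed = 1,357.58 + 92.11 = 1,449.69 thousand.
Unemployment rate = 92.11 / 1,449.69 = 6.35%.
Labor force participation rate = 1,449.69 / 2,393.96 = 60.56%.
Employment-population ratio = 1,357.58 / 2,393.96 = 56.71%.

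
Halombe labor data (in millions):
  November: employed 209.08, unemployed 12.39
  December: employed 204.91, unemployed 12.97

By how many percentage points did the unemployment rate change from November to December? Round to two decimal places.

November: labor force = 209.08 + 12.39 = 221.47; u = 12.39/221.47 = 5.59%.
December: labor force = 204.91 + 12.97 = 217.88; u = 12.97/217.88 = 5.95%.
Change = 5.95% − 5.59% = +0.36 pp.

The unemployment rate changed by +0.36 percentage points.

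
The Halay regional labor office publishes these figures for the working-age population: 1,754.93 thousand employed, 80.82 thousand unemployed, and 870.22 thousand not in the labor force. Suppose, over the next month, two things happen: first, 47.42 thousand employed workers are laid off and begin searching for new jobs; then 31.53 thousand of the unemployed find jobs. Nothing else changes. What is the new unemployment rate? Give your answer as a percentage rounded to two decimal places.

New unemployment rate ≈ 5.27%.

Initially, labor force = 1,754.93 + 80.82 = 1,835.75 thousand, so u = 80.82/1,835.75 = 4.40%.
After the first change, employed falls and unemployed rises by 47.42; labor force unchanged → E = 1,707.51, U = 128.24, labor force = 1,835.75 thousand.
After the second change, unemployed falls and employed rises by 31.53; labor force unchanged → E = 1,739.04, U = 96.71, labor force = 1,835.75 thousand.
New unemployment rate = 96.71 / 1,835.75 = 5.27%.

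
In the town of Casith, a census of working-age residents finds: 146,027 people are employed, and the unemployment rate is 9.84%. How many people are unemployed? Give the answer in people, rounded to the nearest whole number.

About 15,937 are unemployed.

Let U be the number unemployed. The labor force is E + U, and U/(E+U) = 0.0984.
So U = 0.0984 × 146,027 / (1 − 0.0984) = 14369.06 / 0.9016 ≈ 15,937.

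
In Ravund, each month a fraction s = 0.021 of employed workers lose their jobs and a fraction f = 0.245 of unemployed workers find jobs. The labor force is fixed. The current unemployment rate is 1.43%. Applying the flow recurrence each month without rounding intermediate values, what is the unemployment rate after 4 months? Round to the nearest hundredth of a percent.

With a fixed labor force, u_{t+1} = u_t + s·(1−u_t) − f·u_t = u_t·(1−s−f) + s.
Here 1−s−f = 0.734 and s = 0.021.
u_1 = 0.014300 × 0.734 + 0.021 = 0.031496.
u_2 = 0.031496 × 0.734 + 0.021 = 0.044118.
u_3 = 0.044118 × 0.734 + 0.021 = 0.053383.
u_4 = 0.053383 × 0.734 + 0.021 = 0.060183.

Unemployment rate after four months ≈ 6.02%.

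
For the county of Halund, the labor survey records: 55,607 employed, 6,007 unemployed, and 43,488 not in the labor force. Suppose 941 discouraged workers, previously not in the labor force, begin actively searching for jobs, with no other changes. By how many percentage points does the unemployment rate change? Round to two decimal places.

Initially, labor force = 55,607 + 6,007 = 61,614, so u = 6,007/61,614 = 9.75%.
After the change, unemployed and labor force both rise by 941 → E = 55,607, U = 6,948, labor force = 62,555.
New unemployment rate = 6,948 / 62,555 = 11.11%.
Change = 11.11% − 9.75% = +1.36 percentage points.

The unemployment rate changes by +1.36 percentage points.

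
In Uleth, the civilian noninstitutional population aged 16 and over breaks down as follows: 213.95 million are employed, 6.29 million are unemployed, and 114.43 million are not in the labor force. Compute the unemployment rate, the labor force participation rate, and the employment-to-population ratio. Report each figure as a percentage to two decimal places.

Labor force = employed + unemployed = 213.95 + 6.29 = 220.24 million.
Working-age population = 220.24 + 114.43 = 334.67 million.
Unemployment rate = 6.29 / 220.24 = 2.86%.
Labor force participation rate = 220.24 / 334.67 = 65.81%.
Employment-population ratio = 213.95 / 334.67 = 63.93%.

Unemployment rate ≈ 2.86%; labor force participation rate ≈ 65.81%; employment-population ratio ≈ 63.93%.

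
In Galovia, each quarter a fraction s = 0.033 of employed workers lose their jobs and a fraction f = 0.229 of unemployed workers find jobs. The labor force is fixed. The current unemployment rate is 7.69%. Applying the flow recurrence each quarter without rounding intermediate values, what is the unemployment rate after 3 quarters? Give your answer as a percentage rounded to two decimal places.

With a fixed labor force, u_{t+1} = u_t + s·(1−u_t) − f·u_t = u_t·(1−s−f) + s.
Here 1−s−f = 0.738 and s = 0.033.
u_1 = 0.076900 × 0.738 + 0.033 = 0.089752.
u_2 = 0.089752 × 0.738 + 0.033 = 0.099237.
u_3 = 0.099237 × 0.738 + 0.033 = 0.106237.

Unemployment rate after three quarters ≈ 10.62%.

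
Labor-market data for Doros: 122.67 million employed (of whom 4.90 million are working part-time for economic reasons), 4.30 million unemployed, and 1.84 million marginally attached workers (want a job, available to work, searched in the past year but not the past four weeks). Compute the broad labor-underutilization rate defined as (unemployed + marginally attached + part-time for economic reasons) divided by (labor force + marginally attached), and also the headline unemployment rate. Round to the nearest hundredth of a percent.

Labor force = 122.67 + 4.30 = 126.97 million.
Numerator = 4.30 + 1.84 + 4.90 = 11.04 million.
Denominator = 126.97 + 1.84 = 128.81 million.
Broad rate = 11.04 / 128.81 = 8.57%.
Headline unemployment rate = 4.30 / 126.97 = 3.39%.

Broad underutilization rate ≈ 8.57%; headline unemployment rate ≈ 3.39%.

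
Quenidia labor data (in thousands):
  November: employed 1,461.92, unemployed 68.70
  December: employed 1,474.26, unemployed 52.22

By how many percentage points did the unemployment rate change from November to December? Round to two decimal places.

November: labor force = 1,461.92 + 68.70 = 1,530.62; u = 68.70/1,530.62 = 4.49%.
December: labor force = 1,474.26 + 52.22 = 1,526.48; u = 52.22/1,526.48 = 3.42%.
Change = 3.42% − 4.49% = −1.07 pp.

The unemployment rate changed by −1.07 percentage points.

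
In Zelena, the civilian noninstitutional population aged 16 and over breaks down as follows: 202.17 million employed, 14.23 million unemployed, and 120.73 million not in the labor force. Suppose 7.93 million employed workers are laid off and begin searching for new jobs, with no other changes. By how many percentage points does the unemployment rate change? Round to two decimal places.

The unemployment rate changes by +3.66 percentage points.

Initially, labor force = 202.17 + 14.23 = 216.40 million, so u = 14.23/216.40 = 6.58%.
After the change, employed falls and unemployed rises by 7.93; labor force unchanged → E = 194.24, U = 22.16, labor force = 216.40 million.
New unemployment rate = 22.16 / 216.40 = 10.24%.
Change = 10.24% − 6.58% = +3.66 percentage points.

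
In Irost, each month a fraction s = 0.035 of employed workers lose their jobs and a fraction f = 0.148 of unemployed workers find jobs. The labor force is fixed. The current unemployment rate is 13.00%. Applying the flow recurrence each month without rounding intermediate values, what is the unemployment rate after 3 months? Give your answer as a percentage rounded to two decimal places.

With a fixed labor force, u_{t+1} = u_t + s·(1−u_t) − f·u_t = u_t·(1−s−f) + s.
Here 1−s−f = 0.817 and s = 0.035.
u_1 = 0.130000 × 0.817 + 0.035 = 0.141210.
u_2 = 0.141210 × 0.817 + 0.035 = 0.150369.
u_3 = 0.150369 × 0.817 + 0.035 = 0.157851.

Unemployment rate after three months ≈ 15.79%.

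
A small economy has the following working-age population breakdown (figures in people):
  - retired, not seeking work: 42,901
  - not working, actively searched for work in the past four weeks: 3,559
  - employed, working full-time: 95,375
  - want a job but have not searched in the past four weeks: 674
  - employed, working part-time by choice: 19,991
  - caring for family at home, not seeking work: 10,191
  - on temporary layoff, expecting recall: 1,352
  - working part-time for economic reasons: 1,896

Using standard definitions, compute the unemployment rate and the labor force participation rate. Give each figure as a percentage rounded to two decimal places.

Employed = 95,375 + 19,991 + 1,896 = 117,262 (anyone who worked, including part-time for economic reasons, counts as employed).
Unemployed = 3,559 + 1,352 = 4,911 (jobless and actively searching, or on temporary layoff).
Labor force = 117,262 + 4,911 = 122,173.
Not in labor force = 42,901 + 674 + 10,191 = 53,766 (those not working and not actively searching are outside the labor force — including those who want a job but have given up searching).
Civilian working-age population = 122,173 + 53,766 = 175,939.
Unemployment rate = 4,911 / 122,173 = 4.02%.
Labor force participation rate = 122,173 / 175,939 = 69.44%.

Unemployment rate ≈ 4.02%; labor force participation rate ≈ 69.44%.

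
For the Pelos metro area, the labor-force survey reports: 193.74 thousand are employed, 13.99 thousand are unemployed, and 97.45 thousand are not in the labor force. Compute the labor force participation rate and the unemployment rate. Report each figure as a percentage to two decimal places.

Labor force = employed + unemployed = 193.74 + 13.99 = 207.73 thousand.
Working-age population = 207.73 + 97.45 = 305.18 thousand.
Unemployment rate = 13.99 / 207.73 = 6.73%.
Labor force participation rate = 207.73 / 305.18 = 68.07%.

Labor force participation rate ≈ 68.07%; unemployment rate ≈ 6.73%.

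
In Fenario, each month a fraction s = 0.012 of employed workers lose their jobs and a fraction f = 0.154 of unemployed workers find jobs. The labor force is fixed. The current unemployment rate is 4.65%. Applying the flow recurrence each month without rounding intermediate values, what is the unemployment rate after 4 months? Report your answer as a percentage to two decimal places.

With a fixed labor force, u_{t+1} = u_t + s·(1−u_t) − f·u_t = u_t·(1−s−f) + s.
Here 1−s−f = 0.834 and s = 0.012.
u_1 = 0.046500 × 0.834 + 0.012 = 0.050781.
u_2 = 0.050781 × 0.834 + 0.012 = 0.054351.
u_3 = 0.054351 × 0.834 + 0.012 = 0.057329.
u_4 = 0.057329 × 0.834 + 0.012 = 0.059812.

Unemployment rate after four months ≈ 5.98%.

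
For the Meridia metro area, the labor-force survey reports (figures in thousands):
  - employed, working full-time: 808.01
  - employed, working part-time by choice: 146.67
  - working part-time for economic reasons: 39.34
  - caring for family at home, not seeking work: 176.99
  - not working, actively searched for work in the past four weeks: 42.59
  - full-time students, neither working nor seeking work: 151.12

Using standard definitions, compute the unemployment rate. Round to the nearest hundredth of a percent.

Unemployment rate ≈ 4.11%.

Employed = 808.01 + 146.67 + 39.34 = 994.02 thousand (anyone who worked, including part-time for economic reasons, counts as employed).
Unemployed = 42.59 thousand.
Labor force = 994.02 + 42.59 = 1,036.61 thousand.
Unemployment rate = 42.59 / 1,036.61 = 4.11%.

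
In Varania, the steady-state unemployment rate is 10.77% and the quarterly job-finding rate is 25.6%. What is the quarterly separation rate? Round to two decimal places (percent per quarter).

Separation rate ≈ 3.09% per quarter.

From u* = s/(s+f): s = u·f/(1−u).
s = 0.1077 × 25.6 / (1 − 0.1077) = 2.7571 / 0.8923 ≈ 3.09% per quarter.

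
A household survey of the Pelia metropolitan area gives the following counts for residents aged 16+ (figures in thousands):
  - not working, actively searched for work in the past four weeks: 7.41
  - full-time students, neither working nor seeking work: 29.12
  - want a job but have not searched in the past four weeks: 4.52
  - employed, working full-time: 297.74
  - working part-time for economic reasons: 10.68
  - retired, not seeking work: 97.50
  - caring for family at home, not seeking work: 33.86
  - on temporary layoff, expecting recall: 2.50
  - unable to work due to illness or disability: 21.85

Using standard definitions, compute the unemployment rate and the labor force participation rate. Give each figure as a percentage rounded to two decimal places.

Employed = 297.74 + 10.68 = 308.42 thousand (anyone who worked, including part-time for economic reasons, counts as employed).
Unemployed = 7.41 + 2.50 = 9.91 thousand (jobless and actively searching, or on temporary layoff).
Labor force = 308.42 + 9.91 = 318.33 thousand.
Not in labor force = 29.12 + 4.52 + 97.50 + 33.86 + 21.85 = 186.85 thousand (those not working and not actively searching are outside the labor force — including those who want a job but have given up searching).
Civilian working-age population = 318.33 + 186.85 = 505.18 thousand.
Unemployment rate = 9.91 / 318.33 = 3.11%.
Labor force participation rate = 318.33 / 505.18 = 63.01%.

Unemployment rate ≈ 3.11%; labor force participation rate ≈ 63.01%.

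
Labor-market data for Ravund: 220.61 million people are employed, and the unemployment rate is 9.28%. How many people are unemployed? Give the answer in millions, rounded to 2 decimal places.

About 22.57 million are unemployed.

Let U be the number unemployed. The labor force is E + U, and U/(E+U) = 0.0928.
So U = 0.0928 × 220.61 / (1 − 0.0928) = 20.4726 / 0.9072 ≈ 22.57 million.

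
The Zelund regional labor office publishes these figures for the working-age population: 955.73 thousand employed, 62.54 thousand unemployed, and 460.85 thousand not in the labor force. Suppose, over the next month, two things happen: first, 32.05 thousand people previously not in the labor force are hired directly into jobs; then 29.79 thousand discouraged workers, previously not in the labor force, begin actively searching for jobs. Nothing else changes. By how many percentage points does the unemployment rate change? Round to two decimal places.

Initially, labor force = 955.73 + 62.54 = 1,018.27 thousand, so u = 62.54/1,018.27 = 6.14%.
After the first change, employed and labor force both rise by 32.05; unemployed unchanged → E = 987.78, U = 62.54, labor force = 1,050.32 thousand.
After the second change, unemployed and labor force both rise by 29.79 → E = 987.78, U = 92.33, labor force = 1,080.11 thousand.
New unemployment rate = 92.33 / 1,080.11 = 8.55%.
Change = 8.55% − 6.14% = +2.41 percentage points.

The unemployment rate changes by +2.41 percentage points.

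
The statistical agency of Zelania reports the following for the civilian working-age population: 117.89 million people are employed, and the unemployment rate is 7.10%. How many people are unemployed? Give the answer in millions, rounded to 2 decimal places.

Let U be the number unemployed. The labor force is E + U, and U/(E+U) = 0.0710.
So U = 0.0710 × 117.89 / (1 − 0.0710) = 8.3702 / 0.9290 ≈ 9.01 million.

About 9.01 million are unemployed.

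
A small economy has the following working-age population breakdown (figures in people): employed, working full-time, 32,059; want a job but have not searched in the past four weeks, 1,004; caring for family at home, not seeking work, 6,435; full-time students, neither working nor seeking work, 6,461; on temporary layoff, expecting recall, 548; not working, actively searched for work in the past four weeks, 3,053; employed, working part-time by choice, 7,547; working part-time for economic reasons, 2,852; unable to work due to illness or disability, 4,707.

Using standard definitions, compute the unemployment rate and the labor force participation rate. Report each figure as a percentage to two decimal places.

Employed = 32,059 + 7,547 + 2,852 = 42,458 (anyone who worked, including part-time for economic reasons, counts as employed).
Unemployed = 548 + 3,053 = 3,601 (jobless and actively searching, or on temporary layoff).
Labor force = 42,458 + 3,601 = 46,059.
Not in labor force = 1,004 + 6,435 + 6,461 + 4,707 = 18,607 (those not working and not actively searching are outside the labor force — including those who want a job but have given up searching).
Civilian working-age population = 46,059 + 18,607 = 64,666.
Unemployment rate = 3,601 / 46,059 = 7.82%.
Labor force participation rate = 46,059 / 64,666 = 71.23%.

Unemployment rate ≈ 7.82%; labor force participation rate ≈ 71.23%.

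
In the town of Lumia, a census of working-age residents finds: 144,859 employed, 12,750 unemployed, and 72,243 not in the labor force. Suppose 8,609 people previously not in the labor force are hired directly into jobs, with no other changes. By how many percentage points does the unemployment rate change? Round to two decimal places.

Initially, labor force = 144,859 + 12,750 = 157,609, so u = 12,750/157,609 = 8.09%.
After the change, employed and labor force both rise by 8,609; unemployed unchanged → E = 153,468, U = 12,750, labor force = 166,218.
New unemployment rate = 12,750 / 166,218 = 7.67%.
Change = 7.67% − 8.09% = −0.42 percentage points.

The unemployment rate changes by −0.42 percentage points.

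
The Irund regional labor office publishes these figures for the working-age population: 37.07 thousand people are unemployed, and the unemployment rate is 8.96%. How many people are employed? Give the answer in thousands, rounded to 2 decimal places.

About 376.66 thousand are employed.

Labor force = U / u = 37.07 / 0.0896 ≈ 413.73 thousand.
Employed = labor force − unemployed = 413.73 − 37.07 = 376.66 thousand.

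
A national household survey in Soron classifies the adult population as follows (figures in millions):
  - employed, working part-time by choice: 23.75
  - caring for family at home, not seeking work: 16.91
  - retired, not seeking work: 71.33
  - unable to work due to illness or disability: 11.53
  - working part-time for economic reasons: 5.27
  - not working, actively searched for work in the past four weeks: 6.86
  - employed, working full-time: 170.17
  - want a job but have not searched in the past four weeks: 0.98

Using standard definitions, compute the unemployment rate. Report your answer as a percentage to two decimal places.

Employed = 23.75 + 5.27 + 170.17 = 199.19 million (anyone who worked, including part-time for economic reasons, counts as employed).
Unemployed = 6.86 million.
Labor force = 199.19 + 6.86 = 206.05 million.
Unemployment rate = 6.86 / 206.05 = 3.33%.

Unemployment rate ≈ 3.33%.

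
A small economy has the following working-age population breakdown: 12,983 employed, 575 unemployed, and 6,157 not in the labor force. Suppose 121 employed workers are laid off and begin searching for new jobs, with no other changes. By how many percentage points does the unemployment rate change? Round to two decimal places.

The unemployment rate changes by +0.89 percentage points.

Initially, labor force = 12,983 + 575 = 13,558, so u = 575/13,558 = 4.24%.
After the change, employed falls and unemployed rises by 121; labor force unchanged → E = 12,862, U = 696, labor force = 13,558.
New unemployment rate = 696 / 13,558 = 5.13%.
Change = 5.13% − 4.24% = +0.89 percentage points.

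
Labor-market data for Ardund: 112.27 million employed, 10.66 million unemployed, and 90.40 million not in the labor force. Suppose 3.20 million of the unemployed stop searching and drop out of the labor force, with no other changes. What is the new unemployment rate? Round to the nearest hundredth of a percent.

Initially, labor force = 112.27 + 10.66 = 122.93 million, so u = 10.66/122.93 = 8.67%.
After the change, unemployed and labor force both fall by 3.20 → E = 112.27, U = 7.46, labor force = 119.73 million.
New unemployment rate = 7.46 / 119.73 = 6.23%.

New unemployment rate ≈ 6.23%.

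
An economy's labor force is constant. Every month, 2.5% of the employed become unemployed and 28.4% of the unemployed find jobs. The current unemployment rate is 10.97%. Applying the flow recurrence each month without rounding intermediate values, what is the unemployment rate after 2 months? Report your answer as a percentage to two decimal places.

With a fixed labor force, u_{t+1} = u_t + s·(1−u_t) − f·u_t = u_t·(1−s−f) + s.
Here 1−s−f = 0.691 and s = 0.025.
u_1 = 0.109700 × 0.691 + 0.025 = 0.100803.
u_2 = 0.100803 × 0.691 + 0.025 = 0.094655.

Unemployment rate after two months ≈ 9.47%.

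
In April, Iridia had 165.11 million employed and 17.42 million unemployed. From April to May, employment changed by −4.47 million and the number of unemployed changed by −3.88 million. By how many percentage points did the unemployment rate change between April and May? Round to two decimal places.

The unemployment rate changed by −1.77 percentage points.

April: labor force = 165.11 + 17.42 = 182.53; u = 17.42/182.53 = 9.54%.
May: labor force = 160.64 + 13.54 = 174.18; u = 13.54/174.18 = 7.77%.
Change = 7.77% − 9.54% = −1.77 pp.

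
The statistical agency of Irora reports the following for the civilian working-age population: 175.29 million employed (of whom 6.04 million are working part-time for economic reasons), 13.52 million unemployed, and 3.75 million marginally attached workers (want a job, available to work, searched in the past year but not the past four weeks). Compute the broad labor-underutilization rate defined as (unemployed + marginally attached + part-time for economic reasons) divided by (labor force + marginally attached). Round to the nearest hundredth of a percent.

Labor force = 175.29 + 13.52 = 188.81 million.
Numerator = 13.52 + 3.75 + 6.04 = 23.31 million.
Denominator = 188.81 + 3.75 = 192.56 million.
Broad rate = 23.31 / 192.56 = 12.11%.

Broad underutilization rate ≈ 12.11%.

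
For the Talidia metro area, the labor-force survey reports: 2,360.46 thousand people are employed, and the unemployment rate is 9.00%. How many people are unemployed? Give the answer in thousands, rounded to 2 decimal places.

About 233.45 thousand are unemployed.

Let U be the number unemployed. The labor force is E + U, and U/(E+U) = 0.0900.
So U = 0.0900 × 2,360.46 / (1 − 0.0900) = 212.4414 / 0.9100 ≈ 233.45 thousand.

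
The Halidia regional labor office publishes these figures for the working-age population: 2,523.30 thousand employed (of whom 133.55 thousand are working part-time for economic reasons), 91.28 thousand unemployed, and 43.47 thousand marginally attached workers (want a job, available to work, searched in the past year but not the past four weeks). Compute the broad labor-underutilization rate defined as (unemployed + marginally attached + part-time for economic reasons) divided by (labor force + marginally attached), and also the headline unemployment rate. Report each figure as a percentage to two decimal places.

Broad underutilization rate ≈ 10.09%; headline unemployment rate ≈ 3.49%.

Labor force = 2,523.30 + 91.28 = 2,614.58 thousand.
Numerator = 91.28 + 43.47 + 133.55 = 268.30 thousand.
Denominator = 2,614.58 + 43.47 = 2,658.05 thousand.
Broad rate = 268.30 / 2,658.05 = 10.09%.
Headline unemployment rate = 91.28 / 2,614.58 = 3.49%.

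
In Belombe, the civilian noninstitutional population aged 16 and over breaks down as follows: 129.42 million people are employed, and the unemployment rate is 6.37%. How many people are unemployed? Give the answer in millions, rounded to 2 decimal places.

About 8.80 million are unemployed.

Let U be the number unemployed. The labor force is E + U, and U/(E+U) = 0.0637.
So U = 0.0637 × 129.42 / (1 − 0.0637) = 8.2441 / 0.9363 ≈ 8.80 million.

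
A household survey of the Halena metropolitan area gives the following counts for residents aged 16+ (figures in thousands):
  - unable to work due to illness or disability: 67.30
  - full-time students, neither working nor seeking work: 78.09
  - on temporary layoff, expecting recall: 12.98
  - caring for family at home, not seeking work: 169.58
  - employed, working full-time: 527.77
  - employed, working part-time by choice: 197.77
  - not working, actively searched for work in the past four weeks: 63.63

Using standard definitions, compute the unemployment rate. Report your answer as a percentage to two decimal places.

Employed = 527.77 + 197.77 = 725.54 thousand.
Unemployed = 12.98 + 63.63 = 76.61 thousand (jobless and actively searching, or on temporary layoff).
Labor force = 725.54 + 76.61 = 802.15 thousand.
Unemployment rate = 76.61 / 802.15 = 9.55%.

Unemployment rate ≈ 9.55%.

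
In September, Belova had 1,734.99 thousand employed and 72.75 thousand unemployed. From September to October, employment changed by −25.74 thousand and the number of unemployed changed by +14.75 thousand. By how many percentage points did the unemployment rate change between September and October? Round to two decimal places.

The unemployment rate changed by +0.85 percentage points.

September: labor force = 1,734.99 + 72.75 = 1,807.74; u = 72.75/1,807.74 = 4.02%.
October: labor force = 1,709.25 + 87.50 = 1,796.75; u = 87.50/1,796.75 = 4.87%.
Change = 4.87% − 4.02% = +0.85 pp.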